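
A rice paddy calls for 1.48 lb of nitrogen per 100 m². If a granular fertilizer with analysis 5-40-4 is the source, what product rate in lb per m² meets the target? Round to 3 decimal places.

0.296 lb of product per sq m

Product per 100 m² = 1.48 / 5% = 29.6 lb.
Convert to per m²: 29.6 × 0.01 = 0.296 lb.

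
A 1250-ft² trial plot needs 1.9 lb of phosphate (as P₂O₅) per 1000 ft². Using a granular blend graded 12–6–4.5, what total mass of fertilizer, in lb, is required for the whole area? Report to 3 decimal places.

39.583 lb

Product per 1000 ft² = 1.9 / 6% = 31.6667 lb.
Total product = 31.6667 × 1250 / 1000 = 39.5833 lb.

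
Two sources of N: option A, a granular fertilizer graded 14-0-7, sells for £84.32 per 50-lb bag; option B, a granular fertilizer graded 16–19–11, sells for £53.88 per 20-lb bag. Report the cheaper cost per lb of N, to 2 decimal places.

£12.05 per lb N (option A)

option A: N per bag = 50 × 14% = 7 lb; cost = 84.32 / 7 = £12.0457/lb N.
option B: N per bag = 20 × 16% = 3.2 lb; cost = 53.88 / 3.2 = £16.8375/lb N.
option A is cheaper.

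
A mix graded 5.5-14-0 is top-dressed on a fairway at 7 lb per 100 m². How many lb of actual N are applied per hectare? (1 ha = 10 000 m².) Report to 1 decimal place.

38.5 lb N per hectare

nitrogen per 100 m² = 7 × 5.5% = 0.385 lb.
Convert to per hectare: 0.385 × 100 = 38.5 lb.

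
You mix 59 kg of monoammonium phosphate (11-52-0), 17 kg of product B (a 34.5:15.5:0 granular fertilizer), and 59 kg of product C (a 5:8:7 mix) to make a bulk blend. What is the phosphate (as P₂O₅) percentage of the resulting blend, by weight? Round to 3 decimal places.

Total mass = 59 + 17 + 59 = 135 kg.
P₂O₅ mass = 52%×59 + 15.5%×17 + 8%×59 = 38.035 kg.
% P₂O₅ = 38.035 / 135 = 28.1741%.

28.174% P₂O₅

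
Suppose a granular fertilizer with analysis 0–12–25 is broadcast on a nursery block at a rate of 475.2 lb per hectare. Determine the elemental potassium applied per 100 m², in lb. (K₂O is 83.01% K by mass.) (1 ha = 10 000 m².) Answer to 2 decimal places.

K₂O per hectare = 475.2 × 25% = 118.8 lb.
Elemental K = 118.8 × 0.8301 = 98.6159 lb per hectare.
Convert to per 100 m²: 98.6159 × 0.01 = 0.986159 lb.

0.99 lb K per hundred sq m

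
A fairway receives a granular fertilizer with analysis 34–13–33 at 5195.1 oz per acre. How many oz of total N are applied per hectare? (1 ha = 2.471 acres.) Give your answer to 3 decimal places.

4364.611 oz N per hectare

nitrogen per acre = 5195.1 × 34% = 1766.33 oz.
Convert to per hectare: 1766.33 × 2.471 = 4364.6113 oz.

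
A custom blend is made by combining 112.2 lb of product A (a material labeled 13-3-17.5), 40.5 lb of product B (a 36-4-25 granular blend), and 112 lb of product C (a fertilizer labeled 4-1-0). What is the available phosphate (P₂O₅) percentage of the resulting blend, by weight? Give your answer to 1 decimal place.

2.3% P₂O₅

Total mass = 112.2 + 40.5 + 112 = 264.7 lb.
P₂O₅ mass = 3%×112.2 + 4%×40.5 + 1%×112 = 6.106 lb.
% P₂O₅ = 6.106 / 264.7 = 2.30676%.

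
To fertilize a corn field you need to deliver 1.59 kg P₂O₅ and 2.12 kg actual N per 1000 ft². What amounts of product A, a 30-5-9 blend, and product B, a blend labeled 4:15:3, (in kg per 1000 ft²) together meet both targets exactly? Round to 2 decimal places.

Per-1000 ft² balance (a = product A, b = product B):
P₂O₅: 0.05·a + 0.15·b = 1.59
N: 0.3·a + 0.04·b = 2.12
Eliminate b: (row1) − 0.15/0.04·(row2) → -1.075·a = -6.36, so a = 5.91628.
Then b = (2.12 − 0.3·5.91628) / 0.04 = 8.62791.

5.92 kg product A, 8.63 kg product B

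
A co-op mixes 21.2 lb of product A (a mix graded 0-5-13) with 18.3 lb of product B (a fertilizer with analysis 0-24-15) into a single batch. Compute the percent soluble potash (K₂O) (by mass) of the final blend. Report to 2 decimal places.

13.93% K₂O

Total mass = 21.2 + 18.3 = 39.5 lb.
K₂O mass = 13%×21.2 + 15%×18.3 = 5.501 lb.
% K₂O = 5.501 / 39.5 = 13.9266%.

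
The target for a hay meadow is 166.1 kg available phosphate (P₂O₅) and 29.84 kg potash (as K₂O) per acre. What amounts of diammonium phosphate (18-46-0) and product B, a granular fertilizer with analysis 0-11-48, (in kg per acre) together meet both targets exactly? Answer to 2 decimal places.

With a, b = kg per acre of diammonium phosphate and product B:
P₂O₅: 0.46·a + 0.11·b = 166.1
K₂O: 0·a + 0.48·b = 29.84
Solving simultaneously: a = 346.221, b = 62.1667.

346.22 kg diammonium phosphate, 62.17 kg product B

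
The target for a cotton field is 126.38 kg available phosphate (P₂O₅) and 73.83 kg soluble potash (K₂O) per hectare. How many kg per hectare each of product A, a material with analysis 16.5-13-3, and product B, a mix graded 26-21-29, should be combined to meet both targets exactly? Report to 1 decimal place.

673.4 kg product A, 184.9 kg product B

Per-hectare balance (a = product A, b = product B):
P₂O₅: 0.13·a + 0.21·b = 126.38
K₂O: 0.03·a + 0.29·b = 73.83
Eliminate b: (row1) − 0.21/0.29·(row2) → 0.108276·a = 72.9169, so a = 673.436.
Then b = (73.83 − 0.03·673.436) / 0.29 = 184.92.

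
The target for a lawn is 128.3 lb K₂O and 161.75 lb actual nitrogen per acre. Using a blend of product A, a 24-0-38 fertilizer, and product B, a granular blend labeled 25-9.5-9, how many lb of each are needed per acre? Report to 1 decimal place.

238.7 lb product A, 417.9 lb product B

Per-acre balance (a = product A, b = product B):
K₂O: 0.38·a + 0.09·b = 128.3
N: 0.24·a + 0.25·b = 161.75
From row1: a = (128.3 − 0.09·b) / 0.38.
Into row2: 0.24·(128.3 − 0.09·b)/0.38 + 0.25·b = 161.75 → b = 417.888, a = 238.658.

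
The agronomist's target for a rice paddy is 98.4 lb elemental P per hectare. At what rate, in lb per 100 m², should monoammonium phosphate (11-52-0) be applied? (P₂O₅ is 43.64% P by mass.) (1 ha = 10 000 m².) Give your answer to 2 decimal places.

4.34 lb of product per hundred sq m

As P₂O₅: 98.4 / 0.4364 = 225.481 lb per hectare.
Product per hectare = 225.481 / 52% = 433.618 lb.
Convert to per 100 m²: 433.618 × 0.01 = 4.33618 lb.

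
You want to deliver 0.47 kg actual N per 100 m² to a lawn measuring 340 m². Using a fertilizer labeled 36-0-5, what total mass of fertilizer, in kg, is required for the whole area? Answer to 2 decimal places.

4.44 kg

Product per 100 m² = 0.47 / 36% = 1.30556 kg.
Total product = 1.30556 × 340 / 100 = 4.43889 kg.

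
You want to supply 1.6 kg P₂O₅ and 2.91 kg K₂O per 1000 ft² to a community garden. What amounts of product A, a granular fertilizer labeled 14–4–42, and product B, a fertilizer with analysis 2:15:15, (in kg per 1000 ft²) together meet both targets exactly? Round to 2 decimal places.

3.45 kg product A, 9.75 kg product B

Per-1000 ft² balance (a = product A, b = product B):
P₂O₅: 0.04·a + 0.15·b = 1.6
K₂O: 0.42·a + 0.15·b = 2.91
Eliminate a: (row1) − 0.04/0.42·(row2) → 0.135714·b = 1.32286, so b = 9.74737.
Back-substitute: a = (1.6 − 0.15·9.74737) / 0.04 = 3.44737.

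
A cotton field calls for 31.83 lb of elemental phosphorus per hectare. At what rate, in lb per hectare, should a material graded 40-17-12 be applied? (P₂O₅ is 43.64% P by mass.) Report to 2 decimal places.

429.05 lb of product per hectare

As P₂O₅: 31.83 / 0.4364 = 72.9377 lb per hectare.
Product per hectare = 72.9377 / 17% = 429.045 lb.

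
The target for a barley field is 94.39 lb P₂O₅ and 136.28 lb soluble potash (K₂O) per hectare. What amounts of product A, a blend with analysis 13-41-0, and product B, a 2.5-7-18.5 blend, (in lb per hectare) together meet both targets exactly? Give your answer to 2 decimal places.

Per-hectare balance (a = product A, b = product B):
P₂O₅: 0.41·a + 0.07·b = 94.39
K₂O: 0·a + 0.185·b = 136.28
Solving simultaneously: a = 104.4502, b = 736.649.

104.45 lb product A, 736.65 lb product B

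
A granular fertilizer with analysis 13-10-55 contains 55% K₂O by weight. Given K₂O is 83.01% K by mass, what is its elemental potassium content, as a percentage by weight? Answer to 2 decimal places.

45.66% K

%K = 55 × 0.8301 = 45.6555%.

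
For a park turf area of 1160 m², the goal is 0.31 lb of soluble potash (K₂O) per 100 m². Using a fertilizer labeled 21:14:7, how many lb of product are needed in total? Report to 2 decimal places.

51.37 lb

Product per 100 m² = 0.31 / 7% = 4.42857 lb.
Total product = 4.42857 × 1160 / 100 = 51.3714 lb.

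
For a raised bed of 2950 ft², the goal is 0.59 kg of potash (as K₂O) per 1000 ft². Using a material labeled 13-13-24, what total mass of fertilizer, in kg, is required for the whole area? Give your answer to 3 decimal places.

Product per 1000 ft² = 0.59 / 24% = 2.45833 kg.
Total product = 2.45833 × 2950 / 1000 = 7.25208 kg.

7.252 kg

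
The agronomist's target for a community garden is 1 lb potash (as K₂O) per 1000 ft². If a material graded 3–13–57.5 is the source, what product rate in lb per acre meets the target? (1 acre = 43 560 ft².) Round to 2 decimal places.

75.76 lb of product per acre

Product per 1000 ft² = 1 / 57.5% = 1.73913 lb.
Convert to per acre: 1.73913 × 43.56 = 75.7565 lb.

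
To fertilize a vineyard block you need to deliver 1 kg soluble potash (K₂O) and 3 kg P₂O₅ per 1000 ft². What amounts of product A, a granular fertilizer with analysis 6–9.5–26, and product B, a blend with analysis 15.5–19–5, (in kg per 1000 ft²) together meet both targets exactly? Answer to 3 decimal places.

0.896 kg product A, 15.342 kg product B

Per-1000 ft² balance (a = product A, b = product B):
K₂O: 0.26·a + 0.05·b = 1
P₂O₅: 0.095·a + 0.19·b = 3
From row1: a = (1 − 0.05·b) / 0.26.
Into row2: 0.095·(1 − 0.05·b)/0.26 + 0.19·b = 3 → b = 15.3415, a = 0.895857.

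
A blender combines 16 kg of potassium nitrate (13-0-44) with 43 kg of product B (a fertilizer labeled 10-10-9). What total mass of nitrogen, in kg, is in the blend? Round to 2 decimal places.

6.38 kg N

N mass = 13%×16 + 10%×43 = 6.38 kg.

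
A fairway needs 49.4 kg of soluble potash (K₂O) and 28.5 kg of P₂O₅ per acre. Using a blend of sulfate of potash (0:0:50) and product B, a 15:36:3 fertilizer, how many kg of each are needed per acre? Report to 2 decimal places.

94.05 kg sulfate of potash, 79.17 kg product B

Per-acre balance (a = sulfate of potash, b = product B):
K₂O: 0.5·a + 0.03·b = 49.4
P₂O₅: 0·a + 0.36·b = 28.5
Solving simultaneously: a = 94.05, b = 79.1667.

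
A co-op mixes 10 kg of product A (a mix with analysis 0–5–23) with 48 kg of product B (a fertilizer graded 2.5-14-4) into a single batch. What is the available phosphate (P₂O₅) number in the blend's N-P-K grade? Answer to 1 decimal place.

Total mass = 10 + 48 = 58 kg.
P₂O₅ mass = 5%×10 + 14%×48 = 7.22 kg.
% P₂O₅ = 7.22 / 58 = 12.4483%.

12.4% P₂O₅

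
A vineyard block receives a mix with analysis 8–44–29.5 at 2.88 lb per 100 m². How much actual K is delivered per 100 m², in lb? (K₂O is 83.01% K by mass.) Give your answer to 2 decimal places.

K₂O per 100 m² = 2.88 × 29.5% = 0.8496 lb.
Elemental K = 0.8496 × 0.8301 = 0.705253 lb per 100 m².

0.71 lb K per hundred sq m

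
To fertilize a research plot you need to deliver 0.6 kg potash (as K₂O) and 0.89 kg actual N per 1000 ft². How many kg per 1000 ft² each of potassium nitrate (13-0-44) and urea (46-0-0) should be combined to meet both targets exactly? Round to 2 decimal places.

Let a = kg of potassium nitrate, b = kg of urea (per 1000 ft²).
K₂O: 0.44·a + 0·b = 0.6
N: 0.13·a + 0.46·b = 0.89
Eliminate b: (row1) − 0/0.46·(row2) → 0.44·a = 0.6, so a = 1.36364.
Then b = (0.89 − 0.13·1.36364) / 0.46 = 1.54941.

1.36 kg potassium nitrate, 1.55 kg urea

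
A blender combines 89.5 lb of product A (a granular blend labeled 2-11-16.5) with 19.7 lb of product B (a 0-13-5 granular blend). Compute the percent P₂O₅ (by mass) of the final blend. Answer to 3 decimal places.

11.361% P₂O₅

Total mass = 89.5 + 19.7 = 109.2 lb.
P₂O₅ mass = 11%×89.5 + 13%×19.7 = 12.406 lb.
% P₂O₅ = 12.406 / 109.2 = 11.3608%.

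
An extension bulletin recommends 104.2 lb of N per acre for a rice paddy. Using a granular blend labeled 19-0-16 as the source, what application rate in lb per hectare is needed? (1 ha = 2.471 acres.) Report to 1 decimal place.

Product per acre = 104.2 / 19% = 548.421 lb.
Convert to per hectare: 548.421 × 2.471 = 1355.148 lb.

1355.1 lb of product per hectare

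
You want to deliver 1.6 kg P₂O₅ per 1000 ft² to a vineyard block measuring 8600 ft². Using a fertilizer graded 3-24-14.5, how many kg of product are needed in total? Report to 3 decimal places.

57.333 kg

Product per 1000 ft² = 1.6 / 24% = 6.66667 kg.
Total product = 6.66667 × 8600 / 1000 = 57.3333 kg.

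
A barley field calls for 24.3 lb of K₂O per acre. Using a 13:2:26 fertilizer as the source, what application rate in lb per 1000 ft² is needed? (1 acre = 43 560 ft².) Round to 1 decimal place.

2.1 lb of product per thousand sq ft

Product per acre = 24.3 / 26% = 93.4615 lb.
Convert to per 1000 ft²: 93.4615 × 0.0229568 = 2.14558 lb.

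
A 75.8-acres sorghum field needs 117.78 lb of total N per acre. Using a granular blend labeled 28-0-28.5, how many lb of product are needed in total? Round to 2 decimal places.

31884.73 lb

Product per acre = 117.78 / 28% = 420.643 lb.
Total product = 420.643 × 75.8 = 31884.729 lb.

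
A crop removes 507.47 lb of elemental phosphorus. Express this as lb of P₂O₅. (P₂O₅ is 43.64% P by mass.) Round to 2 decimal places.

1162.86 lb P₂O₅

P₂O₅ = 507.47 / 0.4364 = 1162.855 lb.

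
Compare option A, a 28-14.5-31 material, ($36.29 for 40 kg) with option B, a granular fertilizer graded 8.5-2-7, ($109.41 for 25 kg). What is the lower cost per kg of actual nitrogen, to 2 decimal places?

option A: N per bag = 40 × 28% = 11.2 kg; cost = 36.29 / 11.2 = $3.2402/kg N.
option B: N per bag = 25 × 8.5% = 2.125 kg; cost = 109.41 / 2.125 = $51.4871/kg N.
option A is cheaper.

$3.24 per kg N (option A)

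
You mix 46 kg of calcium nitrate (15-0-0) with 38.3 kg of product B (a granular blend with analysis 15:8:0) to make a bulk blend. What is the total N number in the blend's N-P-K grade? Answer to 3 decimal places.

Total mass = 46 + 38.3 = 84.3 kg.
N mass = 15%×46 + 15%×38.3 = 12.645 kg.
% N = 12.645 / 84.3 = 15%.

15.000% N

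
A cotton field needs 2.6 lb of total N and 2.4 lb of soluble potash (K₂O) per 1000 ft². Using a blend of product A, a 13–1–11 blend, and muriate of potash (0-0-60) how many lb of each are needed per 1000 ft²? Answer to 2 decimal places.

Let a = lb of product A, b = lb of muriate of potash (per 1000 ft²).
N: 0.13·a + 0·b = 2.6
K₂O: 0.11·a + 0.6·b = 2.4
Solving simultaneously: a = 20, b = 0.333333.

20.00 lb product A, 0.33 lb muriate of potash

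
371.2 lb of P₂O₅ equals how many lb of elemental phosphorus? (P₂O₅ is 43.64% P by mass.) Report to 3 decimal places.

161.992 lb P

P = 371.2 × 0.4364 = 161.9917 lb.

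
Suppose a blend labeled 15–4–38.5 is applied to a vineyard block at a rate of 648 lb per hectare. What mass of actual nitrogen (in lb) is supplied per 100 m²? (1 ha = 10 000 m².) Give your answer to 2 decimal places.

0.97 lb N per hundred sq m

nitrogen per hectare = 648 × 15% = 97.2 lb.
Convert to per 100 m²: 97.2 × 0.01 = 0.972 lb.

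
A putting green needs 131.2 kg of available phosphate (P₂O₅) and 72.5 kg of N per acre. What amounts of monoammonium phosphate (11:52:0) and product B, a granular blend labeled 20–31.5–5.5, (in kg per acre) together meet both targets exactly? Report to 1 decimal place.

Per-acre balance (a = monoammonium phosphate, b = product B):
P₂O₅: 0.52·a + 0.315·b = 131.2
N: 0.11·a + 0.2·b = 72.5
Solving simultaneously: a = 49.0627, b = 335.516.

49.1 kg monoammonium phosphate, 335.5 kg product B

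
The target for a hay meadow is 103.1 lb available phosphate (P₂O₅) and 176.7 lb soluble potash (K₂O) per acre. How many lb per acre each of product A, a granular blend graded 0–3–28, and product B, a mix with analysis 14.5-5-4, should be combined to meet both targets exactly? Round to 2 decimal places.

368.05 lb product A, 1841.17 lb product B

Per-acre balance (a = product A, b = product B):
P₂O₅: 0.03·a + 0.05·b = 103.1
K₂O: 0.28·a + 0.04·b = 176.7
From row1: a = (103.1 − 0.05·b) / 0.03.
Into row2: 0.28·(103.1 − 0.05·b)/0.03 + 0.04·b = 176.7 → b = 1841.172, a = 368.047.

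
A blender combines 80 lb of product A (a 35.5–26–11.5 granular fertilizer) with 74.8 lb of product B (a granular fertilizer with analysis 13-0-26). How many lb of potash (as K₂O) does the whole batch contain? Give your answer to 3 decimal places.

28.648 lb K₂O

K₂O mass = 11.5%×80 + 26%×74.8 = 28.648 lb.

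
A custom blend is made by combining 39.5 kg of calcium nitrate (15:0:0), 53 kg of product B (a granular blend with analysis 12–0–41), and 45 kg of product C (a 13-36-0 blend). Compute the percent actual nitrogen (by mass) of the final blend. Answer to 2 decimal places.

Total mass = 39.5 + 53 + 45 = 137.5 kg.
N mass = 15%×39.5 + 12%×53 + 13%×45 = 18.135 kg.
% N = 18.135 / 137.5 = 13.1891%.

13.19% N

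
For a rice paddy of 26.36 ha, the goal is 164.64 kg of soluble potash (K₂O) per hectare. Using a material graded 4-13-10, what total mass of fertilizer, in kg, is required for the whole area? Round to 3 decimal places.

Product per hectare = 164.64 / 10% = 1646.4 kg.
Total product = 1646.4 × 26.36 = 43399.104 kg.

43399.104 kg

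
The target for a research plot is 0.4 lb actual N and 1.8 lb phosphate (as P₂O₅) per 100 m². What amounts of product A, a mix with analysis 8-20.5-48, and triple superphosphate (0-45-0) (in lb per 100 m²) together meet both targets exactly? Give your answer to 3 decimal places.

5.000 lb product A, 1.722 lb triple superphosphate

Let a = lb of product A, b = lb of triple superphosphate (per 100 m²).
N: 0.08·a + 0·b = 0.4
P₂O₅: 0.205·a + 0.45·b = 1.8
Eliminate b: (row1) − 0/0.45·(row2) → 0.08·a = 0.4, so a = 5.
Then b = (1.8 − 0.205·5) / 0.45 = 1.72222.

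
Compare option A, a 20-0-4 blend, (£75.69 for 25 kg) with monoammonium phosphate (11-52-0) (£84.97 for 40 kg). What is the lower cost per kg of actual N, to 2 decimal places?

option A: N per bag = 25 × 20% = 5 kg; cost = 75.69 / 5 = £15.1380/kg N.
monoammonium phosphate: N per bag = 40 × 11% = 4.4 kg; cost = 84.97 / 4.4 = £19.3114/kg N.
option A is cheaper.

£15.14 per kg N (option A)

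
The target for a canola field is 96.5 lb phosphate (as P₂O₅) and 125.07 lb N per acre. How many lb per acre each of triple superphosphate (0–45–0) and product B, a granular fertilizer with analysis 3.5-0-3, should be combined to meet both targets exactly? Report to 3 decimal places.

214.444 lb triple superphosphate, 3573.429 lb product B

Per-acre balance (a = triple superphosphate, b = product B):
P₂O₅: 0.45·a + 0·b = 96.5
N: 0·a + 0.035·b = 125.07
Solving simultaneously: a = 214.4444, b = 3573.4286.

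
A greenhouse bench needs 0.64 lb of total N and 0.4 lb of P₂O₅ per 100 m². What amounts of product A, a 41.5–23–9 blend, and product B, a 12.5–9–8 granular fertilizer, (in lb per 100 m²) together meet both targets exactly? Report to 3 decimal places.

With a, b = lb per 100 m² of product A and product B:
N: 0.415·a + 0.125·b = 0.64
P₂O₅: 0.23·a + 0.09·b = 0.4
From row1: a = (0.64 − 0.125·b) / 0.415.
Into row2: 0.23·(0.64 − 0.125·b)/0.415 + 0.09·b = 0.4 → b = 2.18605, a = 0.883721.

0.884 lb product A, 2.186 lb product B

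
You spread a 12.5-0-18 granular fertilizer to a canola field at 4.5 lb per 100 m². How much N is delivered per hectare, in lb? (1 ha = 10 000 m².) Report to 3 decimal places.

nitrogen per 100 m² = 4.5 × 12.5% = 0.5625 lb.
Convert to per hectare: 0.5625 × 100 = 56.25 lb.

56.250 lb N per hectare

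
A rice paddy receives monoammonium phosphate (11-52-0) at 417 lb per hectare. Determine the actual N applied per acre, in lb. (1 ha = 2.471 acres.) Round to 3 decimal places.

18.563 lb N per acre

nitrogen per hectare = 417 × 11% = 45.87 lb.
Convert to per acre: 45.87 × 0.404694 = 18.5633 lb.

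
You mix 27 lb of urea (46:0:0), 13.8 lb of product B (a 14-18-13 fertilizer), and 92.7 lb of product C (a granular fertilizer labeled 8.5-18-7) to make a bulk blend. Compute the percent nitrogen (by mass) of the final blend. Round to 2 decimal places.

16.65% N

Total mass = 27 + 13.8 + 92.7 = 133.5 lb.
N mass = 46%×27 + 14%×13.8 + 8.5%×92.7 = 22.2315 lb.
% N = 22.2315 / 133.5 = 16.6528%.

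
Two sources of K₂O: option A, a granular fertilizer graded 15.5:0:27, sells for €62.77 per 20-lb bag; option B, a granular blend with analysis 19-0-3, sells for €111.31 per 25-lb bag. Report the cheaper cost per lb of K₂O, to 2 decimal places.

€11.62 per lb K₂O (option A)

option A: K₂O per bag = 20 × 27% = 5.4 lb; cost = 62.77 / 5.4 = €11.6241/lb K₂O.
option B: K₂O per bag = 25 × 3% = 0.75 lb; cost = 111.31 / 0.75 = €148.4133/lb K₂O.
option A is cheaper.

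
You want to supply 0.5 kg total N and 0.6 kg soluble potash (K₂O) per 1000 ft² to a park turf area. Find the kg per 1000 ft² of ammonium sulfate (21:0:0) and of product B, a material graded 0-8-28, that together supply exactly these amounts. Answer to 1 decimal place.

With a, b = kg per 1000 ft² of ammonium sulfate and product B:
N: 0.21·a + 0·b = 0.5
K₂O: 0·a + 0.28·b = 0.6
Solving simultaneously: a = 2.38095, b = 2.14286.

2.4 kg ammonium sulfate, 2.1 kg product B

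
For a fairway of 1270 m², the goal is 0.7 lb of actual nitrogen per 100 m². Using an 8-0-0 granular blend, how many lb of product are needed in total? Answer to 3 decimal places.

Product per 100 m² = 0.7 / 8% = 8.75 lb.
Total product = 8.75 × 1270 / 100 = 111.125 lb.

111.125 lb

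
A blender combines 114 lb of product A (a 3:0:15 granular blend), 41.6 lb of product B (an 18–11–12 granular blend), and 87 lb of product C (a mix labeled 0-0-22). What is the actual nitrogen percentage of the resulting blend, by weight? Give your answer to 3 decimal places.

4.496% N

Total mass = 114 + 41.6 + 87 = 242.6 lb.
N mass = 3%×114 + 18%×41.6 + 0%×87 = 10.908 lb.
% N = 10.908 / 242.6 = 4.49629%.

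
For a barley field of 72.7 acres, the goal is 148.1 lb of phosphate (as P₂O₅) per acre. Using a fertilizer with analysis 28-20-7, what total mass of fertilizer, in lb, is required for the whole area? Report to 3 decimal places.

Product per acre = 148.1 / 20% = 740.5 lb.
Total product = 740.5 × 72.7 = 53834.35 lb.

53834.350 lb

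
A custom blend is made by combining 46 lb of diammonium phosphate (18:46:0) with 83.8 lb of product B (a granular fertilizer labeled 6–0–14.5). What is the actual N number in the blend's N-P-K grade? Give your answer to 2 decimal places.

Total mass = 46 + 83.8 = 129.8 lb.
N mass = 18%×46 + 6%×83.8 = 13.308 lb.
% N = 13.308 / 129.8 = 10.2527%.

10.25% N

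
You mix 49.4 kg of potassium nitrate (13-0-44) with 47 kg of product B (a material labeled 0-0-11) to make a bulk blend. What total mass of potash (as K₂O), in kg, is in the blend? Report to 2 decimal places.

26.91 kg K₂O

K₂O mass = 44%×49.4 + 11%×47 = 26.906 kg.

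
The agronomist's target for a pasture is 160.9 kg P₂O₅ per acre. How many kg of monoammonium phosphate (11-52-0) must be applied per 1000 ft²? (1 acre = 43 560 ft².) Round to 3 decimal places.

Product per acre = 160.9 / 52% = 309.423 kg.
Convert to per 1000 ft²: 309.423 × 0.0229568 = 7.10338 kg.

7.103 kg of product per thousand sq ft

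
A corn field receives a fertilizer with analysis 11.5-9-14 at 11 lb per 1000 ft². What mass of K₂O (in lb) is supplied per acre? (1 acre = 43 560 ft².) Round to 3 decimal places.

67.082 lb K₂O per acre

K₂O per 1000 ft² = 11 × 14% = 1.54 lb.
Convert to per acre: 1.54 × 43.56 = 67.0824 lb.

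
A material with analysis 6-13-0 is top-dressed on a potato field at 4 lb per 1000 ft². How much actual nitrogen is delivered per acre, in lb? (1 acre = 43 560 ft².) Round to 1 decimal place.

nitrogen per 1000 ft² = 4 × 6% = 0.24 lb.
Convert to per acre: 0.24 × 43.56 = 10.4544 lb.

10.5 lb N per acre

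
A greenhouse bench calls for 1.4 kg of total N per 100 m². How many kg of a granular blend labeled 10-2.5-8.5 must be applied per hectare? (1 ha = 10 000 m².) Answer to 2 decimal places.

Product per 100 m² = 1.4 / 10% = 14 kg.
Convert to per hectare: 14 × 100 = 1400 kg.

1400.00 kg of product per hectare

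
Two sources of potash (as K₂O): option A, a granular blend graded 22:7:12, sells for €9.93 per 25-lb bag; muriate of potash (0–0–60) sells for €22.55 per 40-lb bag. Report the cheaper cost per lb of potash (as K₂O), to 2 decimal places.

option A: K₂O per bag = 25 × 12% = 3 lb; cost = 9.93 / 3 = €3.3100/lb K₂O.
muriate of potash: K₂O per bag = 40 × 60% = 24 lb; cost = 22.55 / 24 = €0.9396/lb K₂O.
muriate of potash is cheaper.

€0.94 per lb K₂O (muriate of potash)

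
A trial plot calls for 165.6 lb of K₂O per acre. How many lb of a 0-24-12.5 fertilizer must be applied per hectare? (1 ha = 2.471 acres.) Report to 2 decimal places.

Product per acre = 165.6 / 12.5% = 1324.8 lb.
Convert to per hectare: 1324.8 × 2.471 = 3273.581 lb.

3273.58 lb of product per hectare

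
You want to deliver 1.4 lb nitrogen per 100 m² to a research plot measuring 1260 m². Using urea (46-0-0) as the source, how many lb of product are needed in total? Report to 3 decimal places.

38.348 lb

Product per 100 m² = 1.4 / 46% = 3.04348 lb.
Total product = 3.04348 × 1260 / 100 = 38.3478 lb.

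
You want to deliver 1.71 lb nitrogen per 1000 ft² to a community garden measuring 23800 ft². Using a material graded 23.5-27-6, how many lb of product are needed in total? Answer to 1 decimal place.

173.2 lb

Product per 1000 ft² = 1.71 / 23.5% = 7.2766 lb.
Total product = 7.2766 × 23800 / 1000 = 173.183 lb.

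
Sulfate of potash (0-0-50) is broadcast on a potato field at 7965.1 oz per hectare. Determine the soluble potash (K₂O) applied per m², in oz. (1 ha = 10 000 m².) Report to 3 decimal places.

0.398 oz K₂O per sq m

K₂O per hectare = 7965.1 × 50% = 3982.55 oz.
Convert to per m²: 3982.55 × 0.0001 = 0.398255 oz.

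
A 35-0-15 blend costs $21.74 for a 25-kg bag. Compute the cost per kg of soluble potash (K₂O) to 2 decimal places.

K₂O in bag = 25 × 15% = 3.75 kg.
Cost per kg K₂O = $21.74 / 3.75 = $5.7973.

$5.80 per kg K₂O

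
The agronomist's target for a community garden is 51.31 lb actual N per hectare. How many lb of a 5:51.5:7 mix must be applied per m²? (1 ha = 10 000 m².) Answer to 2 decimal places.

0.10 lb of product per sq m

Product per hectare = 51.31 / 5% = 1026.2 lb.
Convert to per m²: 1026.2 × 0.0001 = 0.10262 lb.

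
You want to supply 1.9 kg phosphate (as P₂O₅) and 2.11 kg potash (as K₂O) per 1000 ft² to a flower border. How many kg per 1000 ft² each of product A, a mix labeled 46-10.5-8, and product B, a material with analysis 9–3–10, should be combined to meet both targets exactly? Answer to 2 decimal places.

15.64 kg product A, 8.59 kg product B

With a, b = kg per 1000 ft² of product A and product B:
P₂O₅: 0.105·a + 0.03·b = 1.9
K₂O: 0.08·a + 0.1·b = 2.11
From row1: a = (1.9 − 0.03·b) / 0.105.
Into row2: 0.08·(1.9 − 0.03·b)/0.105 + 0.1·b = 2.11 → b = 8.58642, a = 15.642.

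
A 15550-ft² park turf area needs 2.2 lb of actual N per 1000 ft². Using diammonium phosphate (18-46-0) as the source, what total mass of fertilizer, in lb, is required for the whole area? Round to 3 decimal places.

190.056 lb

Product per 1000 ft² = 2.2 / 18% = 12.2222 lb.
Total product = 12.2222 × 15550 / 1000 = 190.0556 lb.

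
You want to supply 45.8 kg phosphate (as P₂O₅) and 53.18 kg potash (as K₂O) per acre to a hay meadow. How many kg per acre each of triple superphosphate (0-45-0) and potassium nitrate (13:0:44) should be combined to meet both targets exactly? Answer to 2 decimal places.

Per-acre balance (a = triple superphosphate, b = potassium nitrate):
P₂O₅: 0.45·a + 0·b = 45.8
K₂O: 0·a + 0.44·b = 53.18
Solving simultaneously: a = 101.778, b = 120.864.

101.78 kg triple superphosphate, 120.86 kg potassium nitrate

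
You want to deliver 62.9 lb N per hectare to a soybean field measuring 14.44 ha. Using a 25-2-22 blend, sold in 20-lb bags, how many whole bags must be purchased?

Product per hectare = 62.9 / 25% = 251.6 lb.
Total product = 251.6 × 14.44 = 3633.1 lb.
Bags = ⌈3633.1 / 20⌉ = 182.

182 bags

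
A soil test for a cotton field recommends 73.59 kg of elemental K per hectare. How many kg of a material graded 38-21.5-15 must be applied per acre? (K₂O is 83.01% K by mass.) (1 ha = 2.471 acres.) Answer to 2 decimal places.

As K₂O: 73.59 / 0.8301 = 88.652 kg per hectare.
Product per hectare = 88.652 / 15% = 591.013 kg.
Convert to per acre: 591.013 × 0.404694 = 239.1797 kg.

239.18 kg of product per acre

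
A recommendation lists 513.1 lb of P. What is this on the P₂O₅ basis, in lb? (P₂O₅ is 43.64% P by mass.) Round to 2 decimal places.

P₂O₅ = 513.1 / 0.4364 = 1175.756 lb.

1175.76 lb P₂O₅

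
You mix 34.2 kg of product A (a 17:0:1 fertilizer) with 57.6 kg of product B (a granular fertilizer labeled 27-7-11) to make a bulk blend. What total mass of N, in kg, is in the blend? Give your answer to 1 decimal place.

N mass = 17%×34.2 + 27%×57.6 = 21.366 kg.

21.4 kg N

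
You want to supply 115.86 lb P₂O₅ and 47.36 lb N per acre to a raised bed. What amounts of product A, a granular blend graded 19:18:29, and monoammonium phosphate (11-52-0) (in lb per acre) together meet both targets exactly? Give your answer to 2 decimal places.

With a, b = lb per acre of product A and monoammonium phosphate:
P₂O₅: 0.18·a + 0.52·b = 115.86
N: 0.19·a + 0.11·b = 47.36
From row1: a = (115.86 − 0.52·b) / 0.18.
Into row2: 0.19·(115.86 − 0.52·b)/0.18 + 0.11·b = 47.36 → b = 170.742, a = 150.413.

150.41 lb product A, 170.74 lb monoammonium phosphate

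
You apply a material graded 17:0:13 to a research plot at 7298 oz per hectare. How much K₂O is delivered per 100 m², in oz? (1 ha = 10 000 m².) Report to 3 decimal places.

K₂O per hectare = 7298 × 13% = 948.74 oz.
Convert to per 100 m²: 948.74 × 0.01 = 9.4874 oz.

9.487 oz K₂O per hundred sq m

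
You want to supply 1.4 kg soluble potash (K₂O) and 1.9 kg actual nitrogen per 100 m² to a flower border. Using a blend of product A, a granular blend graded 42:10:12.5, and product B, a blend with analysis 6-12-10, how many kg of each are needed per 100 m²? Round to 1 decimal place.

Let a = kg of product A, b = kg of product B (per 100 m²).
K₂O: 0.125·a + 0.1·b = 1.4
N: 0.42·a + 0.06·b = 1.9
Solving simultaneously: a = 3.07246, b = 10.1594.

3.1 kg product A, 10.2 kg product B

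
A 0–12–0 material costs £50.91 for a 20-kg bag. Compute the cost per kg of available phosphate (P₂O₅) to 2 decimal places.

£21.21 per kg P₂O₅

P₂O₅ in bag = 20 × 12% = 2.4 kg.
Cost per kg P₂O₅ = £50.91 / 2.4 = £21.2125.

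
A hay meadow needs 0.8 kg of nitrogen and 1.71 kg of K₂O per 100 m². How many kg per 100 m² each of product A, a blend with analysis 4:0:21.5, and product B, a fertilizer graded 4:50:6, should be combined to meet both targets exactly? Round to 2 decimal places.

3.29 kg product A, 16.71 kg product B

Per-100 m² balance (a = product A, b = product B):
N: 0.04·a + 0.04·b = 0.8
K₂O: 0.215·a + 0.06·b = 1.71
Eliminate b: (row1) − 0.04/0.06·(row2) → -0.103333·a = -0.34, so a = 3.29032.
Then b = (1.71 − 0.215·3.29032) / 0.06 = 16.7097.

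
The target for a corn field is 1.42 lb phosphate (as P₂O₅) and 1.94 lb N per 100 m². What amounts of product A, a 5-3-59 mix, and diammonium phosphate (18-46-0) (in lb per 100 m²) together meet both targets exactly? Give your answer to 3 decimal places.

36.182 lb product A, 0.727 lb diammonium phosphate

Per-100 m² balance (a = product A, b = diammonium phosphate):
P₂O₅: 0.03·a + 0.46·b = 1.42
N: 0.05·a + 0.18·b = 1.94
Solving simultaneously: a = 36.1818, b = 0.727273.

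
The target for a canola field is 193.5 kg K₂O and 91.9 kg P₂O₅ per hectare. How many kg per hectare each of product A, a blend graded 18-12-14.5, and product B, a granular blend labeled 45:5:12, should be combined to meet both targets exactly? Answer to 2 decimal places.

With a, b = kg per hectare of product A and product B:
K₂O: 0.145·a + 0.12·b = 193.5
P₂O₅: 0.12·a + 0.05·b = 91.9
Eliminate b: (row1) − 0.12/0.05·(row2) → -0.143·a = -27.06, so a = 189.231.
Then b = (91.9 − 0.12·189.231) / 0.05 = 1383.846.

189.23 kg product A, 1383.85 kg product B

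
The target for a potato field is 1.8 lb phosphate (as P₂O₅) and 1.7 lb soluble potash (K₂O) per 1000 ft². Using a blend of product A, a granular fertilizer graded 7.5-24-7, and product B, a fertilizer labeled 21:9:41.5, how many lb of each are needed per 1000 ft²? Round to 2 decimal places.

6.37 lb product A, 3.02 lb product B

With a, b = lb per 1000 ft² of product A and product B:
P₂O₅: 0.24·a + 0.09·b = 1.8
K₂O: 0.07·a + 0.415·b = 1.7
Eliminate b: (row1) − 0.09/0.415·(row2) → 0.224819·a = 1.43133, so a = 6.36656.
Then b = (1.7 − 0.07·6.36656) / 0.415 = 3.02251.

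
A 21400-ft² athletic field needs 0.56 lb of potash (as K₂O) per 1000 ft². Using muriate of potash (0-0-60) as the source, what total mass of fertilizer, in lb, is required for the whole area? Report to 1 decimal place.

20.0 lb

Product per 1000 ft² = 0.56 / 60% = 0.933333 lb.
Total product = 0.933333 × 21400 / 1000 = 19.9733 lb.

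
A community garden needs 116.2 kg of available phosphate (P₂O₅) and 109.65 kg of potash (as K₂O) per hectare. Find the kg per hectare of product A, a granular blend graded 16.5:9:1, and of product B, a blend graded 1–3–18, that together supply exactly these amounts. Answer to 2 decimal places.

Let a = kg of product A, b = kg of product B (per hectare).
P₂O₅: 0.09·a + 0.03·b = 116.2
K₂O: 0.01·a + 0.18·b = 109.65
Eliminate a: (row1) − 0.09/0.01·(row2) → -1.59·b = -870.65, so b = 547.579.
Back-substitute: a = (116.2 − 0.03·547.579) / 0.09 = 1108.5849.

1108.58 kg product A, 547.58 kg product B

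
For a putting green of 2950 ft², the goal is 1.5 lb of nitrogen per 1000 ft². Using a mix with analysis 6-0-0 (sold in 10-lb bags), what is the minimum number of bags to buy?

Product per 1000 ft² = 1.5 / 6% = 25 lb.
Total product = 25 × 2950 / 1000 = 73.75 lb.
Bags = ⌈73.75 / 10⌉ = 8.

8 bags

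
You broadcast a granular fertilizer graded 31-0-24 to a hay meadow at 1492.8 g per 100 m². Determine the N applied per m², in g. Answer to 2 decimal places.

nitrogen per 100 m² = 1492.8 × 31% = 462.768 g.
Convert to per m²: 462.768 × 0.01 = 4.62768 g.

4.63 g N per sq m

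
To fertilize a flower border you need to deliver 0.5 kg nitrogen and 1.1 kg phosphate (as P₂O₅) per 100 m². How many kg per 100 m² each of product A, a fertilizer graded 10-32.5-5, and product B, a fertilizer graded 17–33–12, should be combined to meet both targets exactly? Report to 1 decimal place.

1.0 kg product A, 2.4 kg product B

Let a = kg of product A, b = kg of product B (per 100 m²).
N: 0.1·a + 0.17·b = 0.5
P₂O₅: 0.325·a + 0.33·b = 1.1
Solving simultaneously: a = 0.988764, b = 2.35955.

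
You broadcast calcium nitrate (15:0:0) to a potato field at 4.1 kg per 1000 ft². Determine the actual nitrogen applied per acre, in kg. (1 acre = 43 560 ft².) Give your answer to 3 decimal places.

nitrogen per 1000 ft² = 4.1 × 15% = 0.615 kg.
Convert to per acre: 0.615 × 43.56 = 26.7894 kg.

26.789 kg N per acre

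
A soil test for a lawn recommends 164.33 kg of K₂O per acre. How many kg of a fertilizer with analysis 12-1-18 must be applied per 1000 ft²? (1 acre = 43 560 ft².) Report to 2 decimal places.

20.96 kg of product per thousand sq ft

Product per acre = 164.33 / 18% = 912.944 kg.
Convert to per 1000 ft²: 912.944 × 0.0229568 = 20.9583 kg.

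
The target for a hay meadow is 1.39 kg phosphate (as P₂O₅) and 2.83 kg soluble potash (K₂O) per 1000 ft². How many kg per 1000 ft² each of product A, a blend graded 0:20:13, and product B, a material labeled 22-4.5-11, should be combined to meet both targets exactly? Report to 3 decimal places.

Per-1000 ft² balance (a = product A, b = product B):
P₂O₅: 0.2·a + 0.045·b = 1.39
K₂O: 0.13·a + 0.11·b = 2.83
Eliminate b: (row1) − 0.045/0.11·(row2) → 0.146818·a = 0.232273, so a = 1.58204.
Then b = (2.83 − 0.13·1.58204) / 0.11 = 23.8576.

1.582 kg product A, 23.858 kg product B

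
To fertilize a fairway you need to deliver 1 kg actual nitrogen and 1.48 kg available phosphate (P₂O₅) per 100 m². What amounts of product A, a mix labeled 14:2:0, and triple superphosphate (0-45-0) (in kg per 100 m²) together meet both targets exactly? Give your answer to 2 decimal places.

7.14 kg product A, 2.97 kg triple superphosphate

With a, b = kg per 100 m² of product A and triple superphosphate:
N: 0.14·a + 0·b = 1
P₂O₅: 0.02·a + 0.45·b = 1.48
Solving simultaneously: a = 7.14286, b = 2.97143.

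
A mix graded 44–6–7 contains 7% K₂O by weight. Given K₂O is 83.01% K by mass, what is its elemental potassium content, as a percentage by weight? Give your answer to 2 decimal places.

%K = 7 × 0.8301 = 5.8107%.

5.81% K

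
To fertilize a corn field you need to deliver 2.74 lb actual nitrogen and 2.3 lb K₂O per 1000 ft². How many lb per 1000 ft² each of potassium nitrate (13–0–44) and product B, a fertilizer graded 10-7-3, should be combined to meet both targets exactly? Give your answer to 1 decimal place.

3.7 lb potassium nitrate, 22.6 lb product B

With a, b = lb per 1000 ft² of potassium nitrate and product B:
N: 0.13·a + 0.1·b = 2.74
K₂O: 0.44·a + 0.03·b = 2.3
From row1: a = (2.74 − 0.1·b) / 0.13.
Into row2: 0.44·(2.74 − 0.1·b)/0.13 + 0.03·b = 2.3 → b = 22.6085, a = 3.68579.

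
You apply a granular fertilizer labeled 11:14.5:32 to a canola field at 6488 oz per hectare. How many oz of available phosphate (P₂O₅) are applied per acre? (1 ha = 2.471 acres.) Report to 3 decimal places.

P₂O₅ per hectare = 6488 × 14.5% = 940.76 oz.
Convert to per acre: 940.76 × 0.404694 = 380.7204 oz.

380.720 oz P₂O₅ per acre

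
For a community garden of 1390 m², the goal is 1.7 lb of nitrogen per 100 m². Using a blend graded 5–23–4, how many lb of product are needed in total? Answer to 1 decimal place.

472.6 lb

Product per 100 m² = 1.7 / 5% = 34 lb.
Total product = 34 × 1390 / 100 = 472.6 lb.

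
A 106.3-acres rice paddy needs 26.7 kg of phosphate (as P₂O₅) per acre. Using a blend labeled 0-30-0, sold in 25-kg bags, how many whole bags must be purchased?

379 bags

Product per acre = 26.7 / 30% = 89 kg.
Total product = 89 × 106.3 = 9460.7 kg.
Bags = ⌈9460.7 / 25⌉ = 379.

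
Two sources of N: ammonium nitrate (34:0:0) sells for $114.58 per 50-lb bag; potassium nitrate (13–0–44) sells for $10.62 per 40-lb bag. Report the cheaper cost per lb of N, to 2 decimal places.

ammonium nitrate: N per bag = 50 × 34% = 17 lb; cost = 114.58 / 17 = $6.7400/lb N.
potassium nitrate: N per bag = 40 × 13% = 5.2 lb; cost = 10.62 / 5.2 = $2.0423/lb N.
potassium nitrate is cheaper.

$2.04 per lb N (potassium nitrate)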